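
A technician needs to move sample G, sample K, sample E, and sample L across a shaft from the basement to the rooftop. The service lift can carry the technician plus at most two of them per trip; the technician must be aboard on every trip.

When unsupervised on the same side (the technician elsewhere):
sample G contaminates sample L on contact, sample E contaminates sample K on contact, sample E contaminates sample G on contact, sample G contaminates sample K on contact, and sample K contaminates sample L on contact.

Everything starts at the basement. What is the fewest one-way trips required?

5

Counting alone: the technician can take at most 2 across per trip to the rooftop, so moving all 4 needs at least 2 loaded trips out, with a return between consecutive ones — at least 3 crossings.
The safety rule pushes this higher. Following every safe sequence of crossings, the most of the 4 that can be at the rooftop as the service lift arrives there on crossing 3 is 3 — never all 4.
So no plan with fewer than 5 crossings exists, and this one achieves 5:
1. Technician goes to the rooftop with sample G and sample K.  [the basement: sample E, sample L | the rooftop: sample G, sample K]
2. Technician goes back to the basement with sample G.  [the basement: sample E, sample G, sample L | the rooftop: sample K]
3. Technician goes to the rooftop with sample E and sample L.  [the basement: sample G | the rooftop: sample E, sample K, sample L]
4. Technician goes back to the basement with sample K.  [the basement: sample G, sample K | the rooftop: sample E, sample L]
5. Technician goes to the rooftop with sample G and sample K.  [the basement: — | the rooftop: sample E, sample G, sample K, sample L]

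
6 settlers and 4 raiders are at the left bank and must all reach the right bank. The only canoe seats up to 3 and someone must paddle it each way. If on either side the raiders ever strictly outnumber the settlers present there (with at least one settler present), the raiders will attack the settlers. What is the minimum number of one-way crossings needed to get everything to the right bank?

Counting alone: each trip to the right bank takes at most 3 across and each return brings at least 1 back, so after t trips out (and t−1 returns) at most 3t − (t−1) of the 10 are across; that first reaches 10 at t = 5, so at least 9 crossings are needed.
The plan below uses exactly 9 crossings, so it is optimal:
1. 2 raiders → the right bank.  (the left bank: 6S 2R; the right bank: 0S 2R)
2. 1 raider ← the left bank.  (the left bank: 6S 3R; the right bank: 0S 1R)
3. 3 raiders → the right bank.  (the left bank: 6S 0R; the right bank: 0S 4R)
4. 1 raider ← the left bank.  (the left bank: 6S 1R; the right bank: 0S 3R)
5. 3 settlers → the right bank.  (the left bank: 3S 1R; the right bank: 3S 3R)
6. 1 raider ← the left bank.  (the left bank: 3S 2R; the right bank: 3S 2R)
7. 1 settler and 2 raiders → the right bank.  (the left bank: 2S 0R; the right bank: 4S 4R)
8. 1 raider ← the left bank.  (the left bank: 2S 1R; the right bank: 4S 3R)
9. 2 settlers and 1 raider → the right bank.  (the left bank: 0S 0R; the right bank: 6S 4R)

9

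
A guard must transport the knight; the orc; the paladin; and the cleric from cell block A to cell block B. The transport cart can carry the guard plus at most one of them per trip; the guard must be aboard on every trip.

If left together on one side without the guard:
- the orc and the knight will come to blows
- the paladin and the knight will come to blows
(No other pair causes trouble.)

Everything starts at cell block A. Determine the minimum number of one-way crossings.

9

Counting alone: the guard can take at most 1 across per trip to cell block B, so moving all 4 needs at least 4 loaded trips out, with a return between consecutive ones — at least 7 crossings.
The safety rule pushes this higher. Following every safe sequence of crossings, the most of the 4 that can be at cell block B as the transport cart arrives there on crossing 7 is 3 — never all 4.
So no plan with fewer than 9 crossings exists, and this one achieves 9:
1. Guard goes to cell block B with the knight.  [cell block A: the cleric, the orc, the paladin | cell block B: the knight]
2. Guard goes back to cell block A alone.  [cell block A: the cleric, the orc, the paladin | cell block B: the knight]
3. Guard goes to cell block B with the orc.  [cell block A: the cleric, the paladin | cell block B: the knight, the orc]
4. Guard goes back to cell block A with the knight.  [cell block A: the cleric, the knight, the paladin | cell block B: the orc]
5. Guard goes to cell block B with the paladin.  [cell block A: the cleric, the knight | cell block B: the orc, the paladin]
6. Guard goes back to cell block A alone.  [cell block A: the cleric, the knight | cell block B: the orc, the paladin]
7. Guard goes to cell block B with the cleric.  [cell block A: the knight | cell block B: the cleric, the orc, the paladin]
8. Guard goes back to cell block A alone.  [cell block A: the knight | cell block B: the cleric, the orc, the paladin]
9. Guard goes to cell block B with the knight.  [cell block A: — | cell block B: the cleric, the knight, the orc, the paladin]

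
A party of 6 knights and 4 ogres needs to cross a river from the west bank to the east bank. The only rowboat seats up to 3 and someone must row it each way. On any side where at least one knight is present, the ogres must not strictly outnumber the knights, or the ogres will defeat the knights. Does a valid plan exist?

1. 2 ogres → the east bank.  (the west bank: 6K 2O; the east bank: 0K 2O)
2. 1 ogre ← the west bank.  (the west bank: 6K 3O; the east bank: 0K 1O)
3. 3 ogres → the east bank.  (the west bank: 6K 0O; the east bank: 0K 4O)
4. 1 ogre ← the west bank.  (the west bank: 6K 1O; the east bank: 0K 3O)
5. 3 knights → the east bank.  (the west bank: 3K 1O; the east bank: 3K 3O)
6. 1 ogre ← the west bank.  (the west bank: 3K 2O; the east bank: 3K 2O)
7. 1 knight and 2 ogres → the east bank.  (the west bank: 2K 0O; the east bank: 4K 4O)
8. 1 ogre ← the west bank.  (the west bank: 2K 1O; the east bank: 4K 3O)
9. 2 knights and 1 ogre → the east bank.  (the west bank: 0K 0O; the east bank: 6K 4O)

Yes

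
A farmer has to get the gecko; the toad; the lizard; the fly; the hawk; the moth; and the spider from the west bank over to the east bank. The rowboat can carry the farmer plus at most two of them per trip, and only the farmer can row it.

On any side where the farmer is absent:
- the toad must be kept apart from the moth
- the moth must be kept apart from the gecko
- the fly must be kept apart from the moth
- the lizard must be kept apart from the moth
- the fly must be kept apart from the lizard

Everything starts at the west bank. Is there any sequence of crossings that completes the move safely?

1. Farmer goes to the east bank with the lizard and the moth.  [the west bank: the fly, the gecko, the hawk, the spider, the toad | the east bank: the lizard, the moth]
2. Farmer goes back to the west bank with the lizard.  [the west bank: the fly, the gecko, the hawk, the lizard, the spider, the toad | the east bank: the moth]
3. Farmer goes to the east bank with the gecko and the lizard.  [the west bank: the fly, the hawk, the spider, the toad | the east bank: the gecko, the lizard, the moth]
4. Farmer goes back to the west bank with the moth.  [the west bank: the fly, the hawk, the moth, the spider, the toad | the east bank: the gecko, the lizard]
5. Farmer goes to the east bank with the fly and the toad.  [the west bank: the hawk, the moth, the spider | the east bank: the fly, the gecko, the lizard, the toad]
6. Farmer goes back to the west bank with the lizard.  [the west bank: the hawk, the lizard, the moth, the spider | the east bank: the fly, the gecko, the toad]
7. Farmer goes to the east bank with the hawk and the lizard.  [the west bank: the moth, the spider | the east bank: the fly, the gecko, the hawk, the lizard, the toad]
8. Farmer goes back to the west bank with the lizard.  [the west bank: the lizard, the moth, the spider | the east bank: the fly, the gecko, the hawk, the toad]
9. Farmer goes to the east bank with the lizard and the spider.  [the west bank: the moth | the east bank: the fly, the gecko, the hawk, the lizard, the spider, the toad]
10. Farmer goes back to the west bank with the lizard.  [the west bank: the lizard, the moth | the east bank: the fly, the gecko, the hawk, the spider, the toad]
11. Farmer goes to the east bank with the lizard and the moth.  [the west bank: — | the east bank: the fly, the gecko, the hawk, the lizard, the moth, the spider, the toad]

Yes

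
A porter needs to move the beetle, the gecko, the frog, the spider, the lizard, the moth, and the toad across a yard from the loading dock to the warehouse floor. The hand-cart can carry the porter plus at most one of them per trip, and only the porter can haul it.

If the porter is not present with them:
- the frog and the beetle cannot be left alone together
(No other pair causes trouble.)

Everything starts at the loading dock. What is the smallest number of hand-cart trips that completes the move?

Counting alone: the porter can take at most 1 across per trip to the warehouse floor, so moving all 7 needs at least 7 loaded trips out, with a return between consecutive ones — at least 13 crossings.
The plan below uses exactly 13 crossings, so it is optimal:
1. Porter goes to the warehouse floor with the beetle.
2. Porter goes back to the loading dock alone.
3. Porter goes to the warehouse floor with the gecko.
4. Porter goes back to the loading dock alone.
5. Porter goes to the warehouse floor with the spider.
6. Porter goes back to the loading dock alone.
7. Porter goes to the warehouse floor with the lizard.
8. Porter goes back to the loading dock alone.
9. Porter goes to the warehouse floor with the moth.
10. Porter goes back to the loading dock alone.
11. Porter goes to the warehouse floor with the toad.
12. Porter goes back to the loading dock alone.
13. Porter goes to the warehouse floor with the frog.

13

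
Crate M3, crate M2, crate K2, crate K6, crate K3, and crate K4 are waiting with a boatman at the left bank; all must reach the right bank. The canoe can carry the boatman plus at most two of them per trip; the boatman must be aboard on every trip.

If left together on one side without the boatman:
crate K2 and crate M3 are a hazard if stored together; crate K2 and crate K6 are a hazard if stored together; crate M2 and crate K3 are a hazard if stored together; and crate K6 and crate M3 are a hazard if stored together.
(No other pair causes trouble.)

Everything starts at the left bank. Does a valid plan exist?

No

Whatever the first load, the items left behind include a forbidden pair without the boatman. No opening move is safe, so no plan exists.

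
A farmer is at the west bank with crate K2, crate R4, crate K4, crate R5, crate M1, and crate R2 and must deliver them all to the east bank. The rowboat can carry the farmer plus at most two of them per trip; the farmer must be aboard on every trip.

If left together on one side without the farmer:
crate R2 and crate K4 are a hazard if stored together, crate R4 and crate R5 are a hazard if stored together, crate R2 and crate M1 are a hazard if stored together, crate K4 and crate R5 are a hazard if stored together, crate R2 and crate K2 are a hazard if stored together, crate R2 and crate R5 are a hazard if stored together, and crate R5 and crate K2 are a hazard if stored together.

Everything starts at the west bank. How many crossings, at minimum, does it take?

Counting alone: the farmer can take at most 2 across per trip to the east bank, so moving all 6 needs at least 3 loaded trips out, with a return between consecutive ones — at least 5 crossings.
The safety rule pushes this higher. Following every safe sequence of crossings, the most of the 6 that can be at the east bank as the rowboat arrives there on crossings 5, 7 is 4, 5 respectively — never all 6.
So no plan with fewer than 9 crossings exists, and this one achieves 9:
1. Farmer goes to the east bank with crate R2 and crate R5.  [the west bank: crate K2, crate K4, crate M1, crate R4 | the east bank: crate R2, crate R5]
2. Farmer goes back to the west bank with crate R5.  [the west bank: crate K2, crate K4, crate M1, crate R4, crate R5 | the east bank: crate R2]
3. Farmer goes to the east bank with crate R4 and crate R5.  [the west bank: crate K2, crate K4, crate M1 | the east bank: crate R2, crate R4, crate R5]
4. Farmer goes back to the west bank with crate R5.  [the west bank: crate K2, crate K4, crate M1, crate R5 | the east bank: crate R2, crate R4]
5. Farmer goes to the east bank with crate K2 and crate K4.  [the west bank: crate M1, crate R5 | the east bank: crate K2, crate K4, crate R2, crate R4]
6. Farmer goes back to the west bank with crate R2.  [the west bank: crate M1, crate R2, crate R5 | the east bank: crate K2, crate K4, crate R4]
7. Farmer goes to the east bank with crate M1 and crate R5.  [the west bank: crate R2 | the east bank: crate K2, crate K4, crate M1, crate R4, crate R5]
8. Farmer goes back to the west bank with crate R5.  [the west bank: crate R2, crate R5 | the east bank: crate K2, crate K4, crate M1, crate R4]
9. Farmer goes to the east bank with crate R2 and crate R5.  [the west bank: — | the east bank: crate K2, crate K4, crate M1, crate R2, crate R4, crate R5]

9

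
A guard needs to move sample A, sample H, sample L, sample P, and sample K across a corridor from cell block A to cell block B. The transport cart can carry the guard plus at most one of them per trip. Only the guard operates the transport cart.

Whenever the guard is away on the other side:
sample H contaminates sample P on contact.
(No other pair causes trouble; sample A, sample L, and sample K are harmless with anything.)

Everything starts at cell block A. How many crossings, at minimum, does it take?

Counting alone: the guard can take at most 1 across per trip to cell block B, so moving all 5 needs at least 5 loaded trips out, with a return between consecutive ones — at least 9 crossings.
The plan below uses exactly 9 crossings, so it is optimal:
1. Guard goes to cell block B with sample H.  [cell block A: sample A, sample K, sample L, sample P | cell block B: sample H]
2. Guard goes back to cell block A alone.  [cell block A: sample A, sample K, sample L, sample P | cell block B: sample H]
3. Guard goes to cell block B with sample A.  [cell block A: sample K, sample L, sample P | cell block B: sample A, sample H]
4. Guard goes back to cell block A alone.  [cell block A: sample K, sample L, sample P | cell block B: sample A, sample H]
5. Guard goes to cell block B with sample L.  [cell block A: sample K, sample P | cell block B: sample A, sample H, sample L]
6. Guard goes back to cell block A alone.  [cell block A: sample K, sample P | cell block B: sample A, sample H, sample L]
7. Guard goes to cell block B with sample K.  [cell block A: sample P | cell block B: sample A, sample H, sample K, sample L]
8. Guard goes back to cell block A alone.  [cell block A: sample P | cell block B: sample A, sample H, sample K, sample L]
9. Guard goes to cell block B with sample P.  [cell block A: — | cell block B: sample A, sample H, sample K, sample L, sample P]

9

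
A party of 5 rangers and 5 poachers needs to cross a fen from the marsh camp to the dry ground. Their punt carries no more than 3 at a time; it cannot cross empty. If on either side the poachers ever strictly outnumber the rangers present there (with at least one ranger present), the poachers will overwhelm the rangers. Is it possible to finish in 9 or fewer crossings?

Counting alone: each trip to the dry ground takes at most 3 across and each return brings at least 1 back, so after t trips out (and t−1 returns) at most 3t − (t−1) of the 10 are across; that first reaches 10 at t = 5, so at least 9 crossings are needed.
The safety rule pushes this higher. Following every safe sequence of crossings, the most of the 10 that can be at the dry ground as the punt arrives there on crossing 9 is 9 — never all 10.
So the move cannot be finished within 9 crossings. (The shortest complete plan takes 11:)
1. 2 poachers → the dry ground.  (the marsh camp: 5R 3P; the dry ground: 0R 2P)
2. 1 poacher ← the marsh camp.  (the marsh camp: 5R 4P; the dry ground: 0R 1P)
3. 3 poachers → the dry ground.  (the marsh camp: 5R 1P; the dry ground: 0R 4P)
4. 1 poacher ← the marsh camp.  (the marsh camp: 5R 2P; the dry ground: 0R 3P)
5. 3 rangers → the dry ground.  (the marsh camp: 2R 2P; the dry ground: 3R 3P)
6. 1 ranger and 1 poacher ← the marsh camp.  (the marsh camp: 3R 3P; the dry ground: 2R 2P)
7. 3 rangers → the dry ground.  (the marsh camp: 0R 3P; the dry ground: 5R 2P)
8. 1 poacher ← the marsh camp.  (the marsh camp: 0R 4P; the dry ground: 5R 1P)
9. 2 poachers → the dry ground.  (the marsh camp: 0R 2P; the dry ground: 5R 3P)
10. 1 poacher ← the marsh camp.  (the marsh camp: 0R 3P; the dry ground: 5R 2P)
11. 3 poachers → the dry ground.  (the marsh camp: 0R 0P; the dry ground: 5R 5P)

No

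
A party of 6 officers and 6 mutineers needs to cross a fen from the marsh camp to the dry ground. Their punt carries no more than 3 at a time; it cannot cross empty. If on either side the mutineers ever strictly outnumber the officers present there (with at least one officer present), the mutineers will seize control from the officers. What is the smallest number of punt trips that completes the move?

impossible

Following every safe sequence of crossings from the start, the most of the 12 that can be at the dry ground as the punt arrives there on crossings 1, 3, 5 is 3, 5, 6 respectively; the best ever achieved is 6 of 12.
From crossing 7 on, no configuration arises that was not already reachable earlier: only 17 distinct safe configurations (who is on which side, and where the punt is) can ever be reached, none of them has everyone across, and every continuation just revisits them. They are: 0 officers + 0 mutineers across (punt back at the start); 0 officers + 1 mutineer across (punt there); 0 officers + 1 mutineer across (punt back at the start); 0 officers + 2 mutineers across (punt there); 0 officers + 2 mutineers across (punt back at the start); 0 officers + 3 mutineers across (punt there); 0 officers + 3 mutineers across (punt back at the start); 0 officers + 4 mutineers across (punt there); 0 officers + 4 mutineers across (punt back at the start); 0 officers + 5 mutineers across (punt there); 0 officers + 5 mutineers across (punt back at the start); 0 officers + 6 mutineers across (punt there); 1 officer + 1 mutineer across (punt there); 1 officer + 1 mutineer across (punt back at the start); 2 officers + 2 mutineers across (punt there); 2 officers + 2 mutineers across (punt back at the start); 3 officers + 3 mutineers across (punt there). So no valid plan exists.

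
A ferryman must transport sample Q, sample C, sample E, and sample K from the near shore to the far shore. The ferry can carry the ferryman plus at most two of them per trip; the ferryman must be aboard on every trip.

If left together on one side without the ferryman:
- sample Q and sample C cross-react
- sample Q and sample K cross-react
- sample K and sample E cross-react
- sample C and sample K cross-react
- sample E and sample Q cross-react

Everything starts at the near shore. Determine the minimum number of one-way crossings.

5

Counting alone: the ferryman can take at most 2 across per trip to the far shore, so moving all 4 needs at least 2 loaded trips out, with a return between consecutive ones — at least 3 crossings.
The safety rule pushes this higher. Following every safe sequence of crossings, the most of the 4 that can be at the far shore as the ferry arrives there on crossing 3 is 3 — never all 4.
So no plan with fewer than 5 crossings exists, and this one achieves 5:
1. Ferryman goes to the far shore with sample K and sample Q.  [the near shore: sample C, sample E | the far shore: sample K, sample Q]
2. Ferryman goes back to the near shore with sample Q.  [the near shore: sample C, sample E, sample Q | the far shore: sample K]
3. Ferryman goes to the far shore with sample C and sample E.  [the near shore: sample Q | the far shore: sample C, sample E, sample K]
4. Ferryman goes back to the near shore with sample K.  [the near shore: sample K, sample Q | the far shore: sample C, sample E]
5. Ferryman goes to the far shore with sample K and sample Q.  [the near shore: — | the far shore: sample C, sample E, sample K, sample Q]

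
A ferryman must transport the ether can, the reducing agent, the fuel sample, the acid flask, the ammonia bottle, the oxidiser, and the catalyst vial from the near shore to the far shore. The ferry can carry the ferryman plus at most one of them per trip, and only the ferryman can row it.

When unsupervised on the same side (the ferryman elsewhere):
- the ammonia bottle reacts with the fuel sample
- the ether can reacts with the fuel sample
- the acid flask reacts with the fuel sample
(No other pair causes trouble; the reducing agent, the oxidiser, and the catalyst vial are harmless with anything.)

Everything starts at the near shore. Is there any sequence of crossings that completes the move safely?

No

Following every safe sequence of crossings from the start, the most of the 7 that can be at the far shore as the ferry arrives there on crossings 1, 3, 5, 7, 9 is 1, 2, 3, 4, 5 respectively; the best ever achieved is 5 of 7.
From crossing 11 on, no configuration arises that was not already reachable earlier: only 72 distinct safe configurations (who is on which side, and where the ferry is) can ever be reached, none of them has everyone across, and every continuation just revisits them. So no valid plan exists.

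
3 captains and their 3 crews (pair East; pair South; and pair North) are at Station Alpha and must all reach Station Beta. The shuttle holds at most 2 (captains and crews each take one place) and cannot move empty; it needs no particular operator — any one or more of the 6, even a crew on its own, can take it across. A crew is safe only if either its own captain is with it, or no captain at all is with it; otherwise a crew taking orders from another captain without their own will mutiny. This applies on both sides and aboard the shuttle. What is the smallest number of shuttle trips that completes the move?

Counting alone: each trip to Station Beta takes at most 2 across and each return brings at least 1 back, so after t trips out (and t−1 returns) at most 2t − (t−1) of the 6 are across; that first reaches 6 at t = 5, so at least 9 crossings are needed.
The safety rule pushes this higher. Following every safe sequence of crossings, the most of the 6 that can be at Station Beta as the shuttle arrives there on crossing 9 is 5 — never all 6.
So no plan with fewer than 11 crossings exists, and this one achieves 11:
1. captain East and crew East cross → Station Beta.
2. captain East crosses ← Station Alpha.
3. crew North and crew South cross → Station Beta.
4. crew East crosses ← Station Alpha.
5. captain North and captain South cross → Station Beta.
6. captain South and crew South cross ← Station Alpha.
7. captain East and captain South cross → Station Beta.
8. crew North crosses ← Station Alpha.
9. crew East and crew South cross → Station Beta.
10. captain North crosses ← Station Alpha.
11. captain North and crew North cross → Station Beta.

11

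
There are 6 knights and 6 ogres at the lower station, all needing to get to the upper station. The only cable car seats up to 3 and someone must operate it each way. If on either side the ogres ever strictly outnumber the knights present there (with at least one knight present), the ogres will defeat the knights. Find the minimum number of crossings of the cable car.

impossible

Following every safe sequence of crossings from the start, the most of the 12 that can be at the upper station as the cable car arrives there on crossings 1, 3, 5 is 3, 5, 6 respectively; the best ever achieved is 6 of 12.
From crossing 7 on, no configuration arises that was not already reachable earlier: only 17 distinct safe configurations (who is on which side, and where the cable car is) can ever be reached, none of them has everyone across, and every continuation just revisits them. They are: 0 knights + 0 ogres across (cable car back at the start); 0 knights + 1 ogre across (cable car there); 0 knights + 1 ogre across (cable car back at the start); 0 knights + 2 ogres across (cable car there); 0 knights + 2 ogres across (cable car back at the start); 0 knights + 3 ogres across (cable car there); 0 knights + 3 ogres across (cable car back at the start); 0 knights + 4 ogres across (cable car there); 0 knights + 4 ogres across (cable car back at the start); 0 knights + 5 ogres across (cable car there); 0 knights + 5 ogres across (cable car back at the start); 0 knights + 6 ogres across (cable car there); 1 knight + 1 ogre across (cable car there); 1 knight + 1 ogre across (cable car back at the start); 2 knights + 2 ogres across (cable car there); 2 knights + 2 ogres across (cable car back at the start); 3 knights + 3 ogres across (cable car there). So no valid plan exists.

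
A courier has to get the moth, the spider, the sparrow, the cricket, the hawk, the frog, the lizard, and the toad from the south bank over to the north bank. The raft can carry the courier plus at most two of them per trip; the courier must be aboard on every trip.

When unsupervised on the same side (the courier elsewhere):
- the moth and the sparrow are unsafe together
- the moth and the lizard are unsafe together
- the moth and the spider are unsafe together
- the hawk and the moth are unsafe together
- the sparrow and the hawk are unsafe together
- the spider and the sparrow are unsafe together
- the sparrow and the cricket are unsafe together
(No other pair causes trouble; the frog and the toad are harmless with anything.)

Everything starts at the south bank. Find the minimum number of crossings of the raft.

13

Counting alone: the courier can take at most 2 across per trip to the north bank, so moving all 8 needs at least 4 loaded trips out, with a return between consecutive ones — at least 7 crossings.
The safety rule pushes this higher. Following every safe sequence of crossings, the most of the 8 that can be at the north bank as the raft arrives there on crossings 7, 9, 11 is 5, 6, 7 respectively — never all 8.
So no plan with fewer than 13 crossings exists, and this one achieves 13:
1. Courier goes to the north bank with the moth and the sparrow.  [the south bank: the cricket, the frog, the hawk, the lizard, the spider, the toad | the north bank: the moth, the sparrow]
2. Courier goes back to the south bank with the moth.  [the south bank: the cricket, the frog, the hawk, the lizard, the moth, the spider, the toad | the north bank: the sparrow]
3. Courier goes to the north bank with the cricket and the moth.  [the south bank: the frog, the hawk, the lizard, the spider, the toad | the north bank: the cricket, the moth, the sparrow]
4. Courier goes back to the south bank with the sparrow.  [the south bank: the frog, the hawk, the lizard, the sparrow, the spider, the toad | the north bank: the cricket, the moth]
5. Courier goes to the north bank with the hawk and the spider.  [the south bank: the frog, the lizard, the sparrow, the toad | the north bank: the cricket, the hawk, the moth, the spider]
6. Courier goes back to the south bank with the moth.  [the south bank: the frog, the lizard, the moth, the sparrow, the toad | the north bank: the cricket, the hawk, the spider]
7. Courier goes to the north bank with the frog and the moth.  [the south bank: the lizard, the sparrow, the toad | the north bank: the cricket, the frog, the hawk, the moth, the spider]
8. Courier goes back to the south bank with the moth.  [the south bank: the lizard, the moth, the sparrow, the toad | the north bank: the cricket, the frog, the hawk, the spider]
9. Courier goes to the north bank with the lizard and the moth.  [the south bank: the sparrow, the toad | the north bank: the cricket, the frog, the hawk, the lizard, the moth, the spider]
10. Courier goes back to the south bank with the moth.  [the south bank: the moth, the sparrow, the toad | the north bank: the cricket, the frog, the hawk, the lizard, the spider]
11. Courier goes to the north bank with the moth and the toad.  [the south bank: the sparrow | the north bank: the cricket, the frog, the hawk, the lizard, the moth, the spider, the toad]
12. Courier goes back to the south bank with the moth.  [the south bank: the moth, the sparrow | the north bank: the cricket, the frog, the hawk, the lizard, the spider, the toad]
13. Courier goes to the north bank with the moth and the sparrow.  [the south bank: — | the north bank: the cricket, the frog, the hawk, the lizard, the moth, the sparrow, the spider, the toad]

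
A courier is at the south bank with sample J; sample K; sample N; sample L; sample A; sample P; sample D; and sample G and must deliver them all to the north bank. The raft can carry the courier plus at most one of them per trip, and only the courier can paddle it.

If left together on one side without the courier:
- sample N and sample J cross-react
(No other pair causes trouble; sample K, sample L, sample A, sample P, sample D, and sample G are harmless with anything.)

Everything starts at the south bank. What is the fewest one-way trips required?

Counting alone: the courier can take at most 1 across per trip to the north bank, so moving all 8 needs at least 8 loaded trips out, with a return between consecutive ones — at least 15 crossings.
The plan below uses exactly 15 crossings, so it is optimal:
1. Courier goes to the north bank with sample J.  [the south bank: sample A, sample D, sample G, sample K, sample L, sample N, sample P | the north bank: sample J]
2. Courier goes back to the south bank alone.  [the south bank: sample A, sample D, sample G, sample K, sample L, sample N, sample P | the north bank: sample J]
3. Courier goes to the north bank with sample K.  [the south bank: sample A, sample D, sample G, sample L, sample N, sample P | the north bank: sample J, sample K]
4. Courier goes back to the south bank alone.  [the south bank: sample A, sample D, sample G, sample L, sample N, sample P | the north bank: sample J, sample K]
5. Courier goes to the north bank with sample L.  [the south bank: sample A, sample D, sample G, sample N, sample P | the north bank: sample J, sample K, sample L]
6. Courier goes back to the south bank alone.  [the south bank: sample A, sample D, sample G, sample N, sample P | the north bank: sample J, sample K, sample L]
7. Courier goes to the north bank with sample A.  [the south bank: sample D, sample G, sample N, sample P | the north bank: sample A, sample J, sample K, sample L]
8. Courier goes back to the south bank alone.  [the south bank: sample D, sample G, sample N, sample P | the north bank: sample A, sample J, sample K, sample L]
9. Courier goes to the north bank with sample P.  [the south bank: sample D, sample G, sample N | the north bank: sample A, sample J, sample K, sample L, sample P]
10. Courier goes back to the south bank alone.  [the south bank: sample D, sample G, sample N | the north bank: sample A, sample J, sample K, sample L, sample P]
11. Courier goes to the north bank with sample D.  [the south bank: sample G, sample N | the north bank: sample A, sample D, sample J, sample K, sample L, sample P]
12. Courier goes back to the south bank alone.  [the south bank: sample G, sample N | the north bank: sample A, sample D, sample J, sample K, sample L, sample P]
13. Courier goes to the north bank with sample G.  [the south bank: sample N | the north bank: sample A, sample D, sample G, sample J, sample K, sample L, sample P]
14. Courier goes back to the south bank alone.  [the south bank: sample N | the north bank: sample A, sample D, sample G, sample J, sample K, sample L, sample P]
15. Courier goes to the north bank with sample N.  [the south bank: — | the north bank: sample A, sample D, sample G, sample J, sample K, sample L, sample N, sample P]

15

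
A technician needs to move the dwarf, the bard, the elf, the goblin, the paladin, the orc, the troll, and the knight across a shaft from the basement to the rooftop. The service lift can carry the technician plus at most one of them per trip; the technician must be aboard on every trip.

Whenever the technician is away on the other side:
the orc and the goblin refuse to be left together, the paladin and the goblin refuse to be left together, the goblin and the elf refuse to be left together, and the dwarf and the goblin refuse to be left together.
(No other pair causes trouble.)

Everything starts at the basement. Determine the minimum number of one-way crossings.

impossible

Following every safe sequence of crossings from the start, the most of the 8 that can be at the rooftop as the service lift arrives there on crossings 1, 3, 5, 7, 9 is 1, 2, 3, 4, 5 respectively; the best ever achieved is 5 of 8.
From crossing 11 on, no configuration arises that was not already reachable earlier: only 88 distinct safe configurations (who is on which side, and where the service lift is) can ever be reached, none of them has everyone across, and every continuation just revisits them. So no valid plan exists.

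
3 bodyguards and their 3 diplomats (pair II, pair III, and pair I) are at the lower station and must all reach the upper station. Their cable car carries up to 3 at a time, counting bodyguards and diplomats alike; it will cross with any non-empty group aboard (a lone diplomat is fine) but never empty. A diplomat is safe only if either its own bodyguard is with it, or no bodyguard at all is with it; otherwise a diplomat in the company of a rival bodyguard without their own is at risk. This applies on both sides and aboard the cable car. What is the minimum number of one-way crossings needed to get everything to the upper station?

Counting alone: each trip to the upper station takes at most 3 across and each return brings at least 1 back, so after t trips out (and t−1 returns) at most 3t − (t−1) of the 6 are across; that first reaches 6 at t = 3, so at least 5 crossings are needed.
The plan below uses exactly 5 crossings, so it is optimal:
1. bodyguard II and diplomat II cross → the upper station.
2. bodyguard II crosses ← the lower station.
3. bodyguard I, bodyguard II, and bodyguard III cross → the upper station.
4. diplomat II crosses ← the lower station.
5. diplomat I, diplomat II, and diplomat III cross → the upper station.

5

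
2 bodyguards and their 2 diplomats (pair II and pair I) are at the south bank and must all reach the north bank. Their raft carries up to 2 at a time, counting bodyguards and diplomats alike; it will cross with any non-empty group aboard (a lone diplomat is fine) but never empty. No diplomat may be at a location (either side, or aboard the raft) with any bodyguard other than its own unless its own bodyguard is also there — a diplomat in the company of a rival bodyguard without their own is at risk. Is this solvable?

Yes

1. bodyguard II and diplomat II cross → the north bank.
2. bodyguard II crosses ← the south bank.
3. bodyguard I and bodyguard II cross → the north bank.
4. bodyguard I crosses ← the south bank.
5. bodyguard I and diplomat I cross → the north bank.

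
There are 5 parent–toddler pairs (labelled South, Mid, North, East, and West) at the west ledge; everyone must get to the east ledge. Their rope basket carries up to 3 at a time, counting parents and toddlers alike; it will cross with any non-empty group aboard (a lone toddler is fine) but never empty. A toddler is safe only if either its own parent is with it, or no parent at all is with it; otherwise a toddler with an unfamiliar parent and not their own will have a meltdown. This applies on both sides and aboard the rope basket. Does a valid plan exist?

1. parent South and toddler South cross → the east ledge.
2. parent South crosses ← the west ledge.
3. toddler East, toddler Mid, and toddler North cross → the east ledge.
4. toddler South crosses ← the west ledge.
5. parent East, parent Mid, and parent North cross → the east ledge.
6. parent Mid and toddler Mid cross ← the west ledge.
7. parent Mid, parent South, and parent West cross → the east ledge.
8. toddler North crosses ← the west ledge.
9. toddler Mid and toddler South cross → the east ledge.
10. toddler South crosses ← the west ledge.
11. toddler North, toddler South, and toddler West cross → the east ledge.

Yes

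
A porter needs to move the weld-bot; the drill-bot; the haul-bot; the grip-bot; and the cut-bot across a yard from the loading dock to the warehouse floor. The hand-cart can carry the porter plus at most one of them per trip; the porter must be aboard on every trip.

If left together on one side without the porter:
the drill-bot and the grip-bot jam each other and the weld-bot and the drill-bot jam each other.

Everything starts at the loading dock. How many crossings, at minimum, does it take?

Counting alone: the porter can take at most 1 across per trip to the warehouse floor, so moving all 5 needs at least 5 loaded trips out, with a return between consecutive ones — at least 9 crossings.
The safety rule pushes this higher. Following every safe sequence of crossings, the most of the 5 that can be at the warehouse floor as the hand-cart arrives there on crossing 9 is 4 — never all 5.
So no plan with fewer than 11 crossings exists, and this one achieves 11:
1. Porter goes to the warehouse floor with the drill-bot.
2. Porter goes back to the loading dock alone.
3. Porter goes to the warehouse floor with the weld-bot.
4. Porter goes back to the loading dock with the drill-bot.
5. Porter goes to the warehouse floor with the grip-bot.
6. Porter goes back to the loading dock alone.
7. Porter goes to the warehouse floor with the haul-bot.
8. Porter goes back to the loading dock alone.
9. Porter goes to the warehouse floor with the cut-bot.
10. Porter goes back to the loading dock alone.
11. Porter goes to the warehouse floor with the drill-bot.

11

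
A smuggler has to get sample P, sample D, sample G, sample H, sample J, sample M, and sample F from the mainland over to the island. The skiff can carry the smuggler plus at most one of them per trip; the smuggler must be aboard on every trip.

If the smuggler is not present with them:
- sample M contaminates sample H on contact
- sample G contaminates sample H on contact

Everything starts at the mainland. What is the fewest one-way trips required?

Counting alone: the smuggler can take at most 1 across per trip to the island, so moving all 7 needs at least 7 loaded trips out, with a return between consecutive ones — at least 13 crossings.
The safety rule pushes this higher. Following every safe sequence of crossings, the most of the 7 that can be at the island as the skiff arrives there on crossing 13 is 6 — never all 7.
So no plan with fewer than 15 crossings exists, and this one achieves 15:
1. Smuggler goes to the island with sample H.
2. Smuggler goes back to the mainland alone.
3. Smuggler goes to the island with sample P.
4. Smuggler goes back to the mainland alone.
5. Smuggler goes to the island with sample D.
6. Smuggler goes back to the mainland alone.
7. Smuggler goes to the island with sample G.
8. Smuggler goes back to the mainland with sample H.
9. Smuggler goes to the island with sample M.
10. Smuggler goes back to the mainland alone.
11. Smuggler goes to the island with sample J.
12. Smuggler goes back to the mainland alone.
13. Smuggler goes to the island with sample F.
14. Smuggler goes back to the mainland alone.
15. Smuggler goes to the island with sample H.

15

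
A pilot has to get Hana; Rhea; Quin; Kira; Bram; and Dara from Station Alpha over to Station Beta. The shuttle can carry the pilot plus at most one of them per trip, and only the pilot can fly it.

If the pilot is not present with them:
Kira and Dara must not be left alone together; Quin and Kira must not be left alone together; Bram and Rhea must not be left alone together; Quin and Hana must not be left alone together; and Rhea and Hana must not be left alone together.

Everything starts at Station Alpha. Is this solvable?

No

Whatever the first load, the items left behind include a forbidden pair without the pilot. No opening move is safe, so no plan exists.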